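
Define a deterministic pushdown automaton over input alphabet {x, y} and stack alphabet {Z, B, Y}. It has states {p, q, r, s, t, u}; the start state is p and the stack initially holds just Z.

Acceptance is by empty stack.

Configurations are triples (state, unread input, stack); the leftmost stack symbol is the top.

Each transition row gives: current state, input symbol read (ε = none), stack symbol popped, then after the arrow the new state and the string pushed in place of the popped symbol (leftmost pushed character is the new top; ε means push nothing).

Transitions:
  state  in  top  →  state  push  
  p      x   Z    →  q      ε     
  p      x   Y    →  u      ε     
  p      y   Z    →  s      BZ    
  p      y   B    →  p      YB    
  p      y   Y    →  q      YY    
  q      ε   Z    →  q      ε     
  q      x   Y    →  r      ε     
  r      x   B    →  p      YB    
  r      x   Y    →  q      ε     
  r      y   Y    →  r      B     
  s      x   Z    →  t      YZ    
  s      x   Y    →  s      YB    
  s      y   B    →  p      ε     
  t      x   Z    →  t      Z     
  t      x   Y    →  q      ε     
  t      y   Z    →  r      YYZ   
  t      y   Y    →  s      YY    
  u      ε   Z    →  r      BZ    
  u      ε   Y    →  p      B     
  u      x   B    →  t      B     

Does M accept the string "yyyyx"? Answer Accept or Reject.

Accept

(p, yyyyx, Z)
  read y, top Z: go to s, push BZ → (s, yyyx, BZ)
  read y, top B: go to p, push ε → (p, yyx, Z)
  read y, top Z: go to s, push BZ → (s, yx, BZ)
  read y, top B: go to p, push ε → (p, x, Z)
  read x, top Z: go to q, push ε → (q, ε, ε)
All input consumed and the stack is empty.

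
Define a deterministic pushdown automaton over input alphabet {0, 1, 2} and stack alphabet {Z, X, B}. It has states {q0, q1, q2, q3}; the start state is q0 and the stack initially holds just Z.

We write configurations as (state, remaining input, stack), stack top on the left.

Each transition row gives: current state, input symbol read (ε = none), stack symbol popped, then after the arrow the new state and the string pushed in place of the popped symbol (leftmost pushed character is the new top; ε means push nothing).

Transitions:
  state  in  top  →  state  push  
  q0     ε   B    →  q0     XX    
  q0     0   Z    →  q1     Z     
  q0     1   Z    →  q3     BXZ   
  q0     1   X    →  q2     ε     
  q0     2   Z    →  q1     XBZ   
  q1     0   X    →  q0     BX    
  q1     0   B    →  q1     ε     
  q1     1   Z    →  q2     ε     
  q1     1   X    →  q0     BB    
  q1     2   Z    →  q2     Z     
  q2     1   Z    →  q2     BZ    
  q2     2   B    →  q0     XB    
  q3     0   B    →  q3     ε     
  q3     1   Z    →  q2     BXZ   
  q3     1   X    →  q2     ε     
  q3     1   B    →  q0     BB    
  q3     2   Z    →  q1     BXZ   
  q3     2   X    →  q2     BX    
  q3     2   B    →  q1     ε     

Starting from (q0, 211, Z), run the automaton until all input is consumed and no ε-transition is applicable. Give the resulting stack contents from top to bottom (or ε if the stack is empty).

(q0, 211, Z)
  read 2, top Z: go to q1, push XBZ → (q1, 11, XBZ)
  read 1, top X: go to q0, push BB → (q0, 1, BBBZ)
  ε-move, top B: go to q0, push XX → (q0, 1, XXBBZ)
  read 1, top X: go to q2, push ε → (q2, ε, XBBZ)
All input consumed in state q2 with stack XBBZ.

XBBZ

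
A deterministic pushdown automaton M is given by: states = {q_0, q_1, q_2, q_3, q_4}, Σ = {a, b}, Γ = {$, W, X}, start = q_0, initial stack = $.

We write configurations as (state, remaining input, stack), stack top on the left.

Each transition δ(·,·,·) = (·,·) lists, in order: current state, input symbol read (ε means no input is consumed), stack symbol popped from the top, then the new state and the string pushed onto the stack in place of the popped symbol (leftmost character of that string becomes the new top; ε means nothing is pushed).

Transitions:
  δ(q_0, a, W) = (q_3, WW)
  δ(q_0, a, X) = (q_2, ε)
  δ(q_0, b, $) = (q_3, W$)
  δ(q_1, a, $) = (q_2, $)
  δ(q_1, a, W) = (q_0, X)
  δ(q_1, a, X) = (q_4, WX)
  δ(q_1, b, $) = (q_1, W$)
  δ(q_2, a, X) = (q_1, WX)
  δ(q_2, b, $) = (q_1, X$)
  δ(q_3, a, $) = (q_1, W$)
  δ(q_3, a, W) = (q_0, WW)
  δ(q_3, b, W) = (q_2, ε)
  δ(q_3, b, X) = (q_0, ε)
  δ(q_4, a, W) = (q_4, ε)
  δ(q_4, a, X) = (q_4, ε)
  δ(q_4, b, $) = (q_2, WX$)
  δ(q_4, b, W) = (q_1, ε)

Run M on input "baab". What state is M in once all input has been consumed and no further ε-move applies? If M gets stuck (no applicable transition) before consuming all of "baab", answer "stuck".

(q_0, baab, $)
  read b, top $: go to q_3, push W$ → (q_3, aab, W$)
  read a, top W: go to q_0, push WW → (q_0, ab, WW$)
  read a, top W: go to q_3, push WW → (q_3, b, WWW$)
  read b, top W: go to q_2, push ε → (q_2, ε, WW$)
All input consumed; M is in state q_2.

q_2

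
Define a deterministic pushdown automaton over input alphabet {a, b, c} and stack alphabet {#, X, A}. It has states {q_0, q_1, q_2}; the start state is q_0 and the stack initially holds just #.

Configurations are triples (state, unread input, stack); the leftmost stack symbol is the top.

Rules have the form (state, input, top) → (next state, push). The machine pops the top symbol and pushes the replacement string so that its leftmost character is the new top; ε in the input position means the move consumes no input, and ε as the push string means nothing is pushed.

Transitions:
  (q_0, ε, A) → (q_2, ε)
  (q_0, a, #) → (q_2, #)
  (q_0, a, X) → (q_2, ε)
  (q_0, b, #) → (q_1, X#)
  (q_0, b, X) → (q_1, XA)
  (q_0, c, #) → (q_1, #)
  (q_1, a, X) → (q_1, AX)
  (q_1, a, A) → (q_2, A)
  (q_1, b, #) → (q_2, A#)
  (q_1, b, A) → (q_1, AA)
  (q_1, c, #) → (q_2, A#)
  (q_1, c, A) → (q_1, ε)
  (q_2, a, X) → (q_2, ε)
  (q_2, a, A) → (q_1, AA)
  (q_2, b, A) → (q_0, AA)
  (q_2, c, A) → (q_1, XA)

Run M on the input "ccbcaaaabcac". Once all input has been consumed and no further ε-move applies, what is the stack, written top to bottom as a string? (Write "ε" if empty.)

(q_0, ccbcaaaabcac, #) ⊢ (q_1, cbcaaaabcac, #) ⊢ (q_2, bcaaaabcac, A#) ⊢ (q_0, caaaabcac, AA#) ⊢ (q_2, caaaabcac, A#) ⊢ (q_1, aaaabcac, XA#) ⊢ (q_1, aaabcac, AXA#) ⊢ (q_2, aabcac, AXA#) ⊢ (q_1, abcac, AAXA#) ⊢ (q_2, bcac, AAXA#) ⊢ (q_0, cac, AAAXA#) ⊢ (q_2, cac, AAXA#) ⊢ (q_1, ac, XAAXA#) ⊢ (q_1, c, AXAAXA#) ⊢ (q_1, ε, XAAXA#)
All input consumed in state q_1 with stack XAAXA#.

XAAXA#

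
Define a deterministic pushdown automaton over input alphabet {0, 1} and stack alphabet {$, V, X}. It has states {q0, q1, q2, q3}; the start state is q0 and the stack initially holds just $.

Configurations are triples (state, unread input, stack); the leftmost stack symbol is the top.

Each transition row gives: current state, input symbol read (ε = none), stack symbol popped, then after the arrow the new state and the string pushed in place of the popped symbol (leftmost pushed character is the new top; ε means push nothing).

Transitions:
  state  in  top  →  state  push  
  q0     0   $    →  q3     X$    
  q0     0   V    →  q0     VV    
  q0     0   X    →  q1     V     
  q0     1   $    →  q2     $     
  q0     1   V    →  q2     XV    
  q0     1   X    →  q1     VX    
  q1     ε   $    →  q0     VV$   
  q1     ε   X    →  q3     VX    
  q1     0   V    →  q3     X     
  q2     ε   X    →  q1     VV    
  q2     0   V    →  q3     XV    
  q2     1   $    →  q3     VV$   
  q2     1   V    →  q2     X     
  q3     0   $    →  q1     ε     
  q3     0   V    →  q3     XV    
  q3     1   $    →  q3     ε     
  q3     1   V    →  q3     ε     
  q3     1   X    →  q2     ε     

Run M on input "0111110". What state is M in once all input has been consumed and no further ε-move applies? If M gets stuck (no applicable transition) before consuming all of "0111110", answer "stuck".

(q0, 0111110, $)
  read 0, top $: go to q3, push X$ → (q3, 111110, X$)
  read 1, top X: go to q2, push ε → (q2, 11110, $)
  read 1, top $: go to q3, push VV$ → (q3, 1110, VV$)
  read 1, top V: go to q3, push ε → (q3, 110, V$)
  read 1, top V: go to q3, push ε → (q3, 10, $)
  read 1, top $: go to q3, push ε → (q3, 0, ε)
No transition for (q3, 0, top ε); M blocks with input 0 remaining.

stuck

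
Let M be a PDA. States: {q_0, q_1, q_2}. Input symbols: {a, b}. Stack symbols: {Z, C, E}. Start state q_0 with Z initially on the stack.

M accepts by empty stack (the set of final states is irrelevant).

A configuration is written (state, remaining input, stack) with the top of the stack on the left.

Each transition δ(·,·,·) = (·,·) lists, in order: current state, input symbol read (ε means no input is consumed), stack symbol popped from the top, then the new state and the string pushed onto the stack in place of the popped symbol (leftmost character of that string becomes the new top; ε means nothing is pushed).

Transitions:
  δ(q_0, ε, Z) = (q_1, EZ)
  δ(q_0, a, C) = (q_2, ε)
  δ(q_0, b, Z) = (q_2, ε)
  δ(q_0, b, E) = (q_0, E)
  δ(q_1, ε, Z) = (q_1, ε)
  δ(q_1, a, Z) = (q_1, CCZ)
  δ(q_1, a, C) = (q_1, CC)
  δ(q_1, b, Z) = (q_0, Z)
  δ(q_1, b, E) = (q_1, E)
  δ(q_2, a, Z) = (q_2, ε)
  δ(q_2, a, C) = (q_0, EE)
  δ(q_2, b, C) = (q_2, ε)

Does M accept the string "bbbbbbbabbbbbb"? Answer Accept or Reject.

Reject

No computation consumes all input and empties the stack.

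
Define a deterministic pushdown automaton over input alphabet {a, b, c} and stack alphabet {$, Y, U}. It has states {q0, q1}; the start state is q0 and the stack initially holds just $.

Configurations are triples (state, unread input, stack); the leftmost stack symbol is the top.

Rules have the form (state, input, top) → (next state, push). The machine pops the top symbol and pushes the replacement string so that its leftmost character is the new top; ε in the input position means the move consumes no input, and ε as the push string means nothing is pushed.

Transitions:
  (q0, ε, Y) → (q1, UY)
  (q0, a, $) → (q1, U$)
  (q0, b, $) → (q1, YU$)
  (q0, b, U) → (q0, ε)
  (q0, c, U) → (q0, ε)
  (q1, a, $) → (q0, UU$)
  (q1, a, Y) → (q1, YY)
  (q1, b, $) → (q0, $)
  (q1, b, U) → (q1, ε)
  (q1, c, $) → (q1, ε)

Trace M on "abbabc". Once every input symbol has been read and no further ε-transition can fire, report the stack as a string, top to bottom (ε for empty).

ε

(q0, abbabc, $)
  read a, top $: go to q1, push U$ → (q1, bbabc, U$)
  read b, top U: go to q1, push ε → (q1, babc, $)
  read b, top $: go to q0, push $ → (q0, abc, $)
  read a, top $: go to q1, push U$ → (q1, bc, U$)
  read b, top U: go to q1, push ε → (q1, c, $)
  read c, top $: go to q1, push ε → (q1, ε, ε)
All input consumed in state q1 with stack ε.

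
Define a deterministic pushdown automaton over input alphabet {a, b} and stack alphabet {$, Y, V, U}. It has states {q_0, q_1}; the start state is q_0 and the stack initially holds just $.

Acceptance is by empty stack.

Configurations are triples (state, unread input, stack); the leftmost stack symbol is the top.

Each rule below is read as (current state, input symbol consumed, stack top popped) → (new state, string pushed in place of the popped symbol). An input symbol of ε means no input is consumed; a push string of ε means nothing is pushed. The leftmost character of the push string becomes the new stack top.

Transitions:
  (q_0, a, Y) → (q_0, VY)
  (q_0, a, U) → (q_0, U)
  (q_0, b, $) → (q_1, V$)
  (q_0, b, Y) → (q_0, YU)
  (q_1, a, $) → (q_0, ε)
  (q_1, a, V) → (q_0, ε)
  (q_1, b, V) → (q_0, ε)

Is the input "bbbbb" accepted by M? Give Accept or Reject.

Reject

(q_0, bbbbb, $)
  read b, top $: go to q_1, push V$ → (q_1, bbbb, V$)
  read b, top V: go to q_0, push ε → (q_0, bbb, $)
  read b, top $: go to q_1, push V$ → (q_1, bb, V$)
  read b, top V: go to q_0, push ε → (q_0, b, $)
  read b, top $: go to q_1, push V$ → (q_1, ε, V$)
All input consumed; stack is V$, not empty, and no further ε-move applies.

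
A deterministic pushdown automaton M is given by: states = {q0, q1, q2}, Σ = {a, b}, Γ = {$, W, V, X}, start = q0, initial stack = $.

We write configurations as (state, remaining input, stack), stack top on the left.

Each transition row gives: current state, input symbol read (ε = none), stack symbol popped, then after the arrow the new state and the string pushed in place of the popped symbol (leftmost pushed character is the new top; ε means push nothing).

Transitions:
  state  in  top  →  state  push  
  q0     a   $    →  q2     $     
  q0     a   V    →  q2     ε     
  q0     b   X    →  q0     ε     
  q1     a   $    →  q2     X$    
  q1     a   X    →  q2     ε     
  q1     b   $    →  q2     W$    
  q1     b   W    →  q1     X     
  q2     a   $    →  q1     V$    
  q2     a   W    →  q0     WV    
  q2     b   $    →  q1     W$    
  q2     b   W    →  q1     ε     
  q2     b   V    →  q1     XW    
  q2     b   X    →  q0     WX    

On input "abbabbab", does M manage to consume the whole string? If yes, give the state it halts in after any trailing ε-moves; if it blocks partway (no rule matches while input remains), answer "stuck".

q1

(q0, abbabbab, $) ⊢ (q2, bbabbab, $) ⊢ (q1, babbab, W$) ⊢ (q1, abbab, X$) ⊢ (q2, bbab, $) ⊢ (q1, bab, W$) ⊢ (q1, ab, X$) ⊢ (q2, b, $) ⊢ (q1, ε, W$)
All input consumed; M is in state q1.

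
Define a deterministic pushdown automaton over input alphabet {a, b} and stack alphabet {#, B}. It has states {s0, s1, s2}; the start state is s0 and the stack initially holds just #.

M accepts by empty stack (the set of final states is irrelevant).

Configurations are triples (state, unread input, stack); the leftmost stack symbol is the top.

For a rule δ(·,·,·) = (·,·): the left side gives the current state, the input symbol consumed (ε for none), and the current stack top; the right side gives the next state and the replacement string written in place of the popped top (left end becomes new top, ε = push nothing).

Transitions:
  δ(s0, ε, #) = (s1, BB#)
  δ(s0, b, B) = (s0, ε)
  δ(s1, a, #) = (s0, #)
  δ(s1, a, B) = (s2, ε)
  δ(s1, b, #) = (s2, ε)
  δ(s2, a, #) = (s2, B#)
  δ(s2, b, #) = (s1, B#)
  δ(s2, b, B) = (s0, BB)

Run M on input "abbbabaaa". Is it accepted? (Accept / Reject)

(s0, abbbabaaa, #)
  ε-move, top #: go to s1, push BB# → (s1, abbbabaaa, BB#)
  read a, top B: go to s2, push ε → (s2, bbbabaaa, B#)
  read b, top B: go to s0, push BB → (s0, bbabaaa, BB#)
  read b, top B: go to s0, push ε → (s0, babaaa, B#)
  read b, top B: go to s0, push ε → (s0, abaaa, #)
  ε-move, top #: go to s1, push BB# → (s1, abaaa, BB#)
  read a, top B: go to s2, push ε → (s2, baaa, B#)
  read b, top B: go to s0, push BB → (s0, aaa, BB#)
No transition applies at (s0, aaa, BB#); input not fully consumed.

Reject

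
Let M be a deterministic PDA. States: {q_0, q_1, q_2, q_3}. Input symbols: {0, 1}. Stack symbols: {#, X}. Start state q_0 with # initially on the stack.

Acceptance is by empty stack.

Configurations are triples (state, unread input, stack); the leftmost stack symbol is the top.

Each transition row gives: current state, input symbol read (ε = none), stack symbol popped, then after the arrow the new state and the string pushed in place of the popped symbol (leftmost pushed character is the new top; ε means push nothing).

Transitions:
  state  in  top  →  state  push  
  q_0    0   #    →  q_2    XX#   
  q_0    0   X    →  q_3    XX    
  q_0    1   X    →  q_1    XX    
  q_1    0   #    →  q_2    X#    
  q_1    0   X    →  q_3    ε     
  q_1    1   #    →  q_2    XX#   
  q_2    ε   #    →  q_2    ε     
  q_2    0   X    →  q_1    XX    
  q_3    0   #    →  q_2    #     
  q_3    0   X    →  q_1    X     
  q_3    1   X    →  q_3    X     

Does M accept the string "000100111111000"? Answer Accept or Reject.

(q_0, 000100111111000, #) ⊢ (q_2, 00100111111000, XX#) ⊢ (q_1, 0100111111000, XXX#) ⊢ (q_3, 100111111000, XX#) ⊢ (q_3, 00111111000, XX#) ⊢ (q_1, 0111111000, XX#) ⊢ (q_3, 111111000, X#) ⊢ (q_3, 11111000, X#) ⊢ (q_3, 1111000, X#) ⊢ (q_3, 111000, X#) ⊢ (q_3, 11000, X#) ⊢ (q_3, 1000, X#) ⊢ (q_3, 000, X#) ⊢ (q_1, 00, X#) ⊢ (q_3, 0, #) ⊢ (q_2, ε, #) ⊢ (q_2, ε, ε)
All input consumed and the stack is empty.

Accept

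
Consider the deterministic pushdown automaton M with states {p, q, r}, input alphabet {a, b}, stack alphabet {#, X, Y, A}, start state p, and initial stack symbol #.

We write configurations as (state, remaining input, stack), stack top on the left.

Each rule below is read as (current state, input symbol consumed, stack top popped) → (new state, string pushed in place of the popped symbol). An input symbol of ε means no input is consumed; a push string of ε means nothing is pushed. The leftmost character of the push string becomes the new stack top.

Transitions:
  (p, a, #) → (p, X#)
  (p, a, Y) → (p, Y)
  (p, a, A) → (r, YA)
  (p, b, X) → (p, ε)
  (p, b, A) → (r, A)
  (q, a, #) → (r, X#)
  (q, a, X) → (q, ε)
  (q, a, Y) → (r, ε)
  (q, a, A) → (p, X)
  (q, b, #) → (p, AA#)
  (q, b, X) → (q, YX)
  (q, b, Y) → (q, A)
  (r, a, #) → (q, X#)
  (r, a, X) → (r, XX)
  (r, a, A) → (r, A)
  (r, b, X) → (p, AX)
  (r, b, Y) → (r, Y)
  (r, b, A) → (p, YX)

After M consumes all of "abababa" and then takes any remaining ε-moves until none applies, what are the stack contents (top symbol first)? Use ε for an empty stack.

X#

(p, abababa, #)
  read a, top #: go to p, push X# → (p, bababa, X#)
  read b, top X: go to p, push ε → (p, ababa, #)
  read a, top #: go to p, push X# → (p, baba, X#)
  read b, top X: go to p, push ε → (p, aba, #)
  read a, top #: go to p, push X# → (p, ba, X#)
  read b, top X: go to p, push ε → (p, a, #)
  read a, top #: go to p, push X# → (p, ε, X#)
All input consumed in state p with stack X#.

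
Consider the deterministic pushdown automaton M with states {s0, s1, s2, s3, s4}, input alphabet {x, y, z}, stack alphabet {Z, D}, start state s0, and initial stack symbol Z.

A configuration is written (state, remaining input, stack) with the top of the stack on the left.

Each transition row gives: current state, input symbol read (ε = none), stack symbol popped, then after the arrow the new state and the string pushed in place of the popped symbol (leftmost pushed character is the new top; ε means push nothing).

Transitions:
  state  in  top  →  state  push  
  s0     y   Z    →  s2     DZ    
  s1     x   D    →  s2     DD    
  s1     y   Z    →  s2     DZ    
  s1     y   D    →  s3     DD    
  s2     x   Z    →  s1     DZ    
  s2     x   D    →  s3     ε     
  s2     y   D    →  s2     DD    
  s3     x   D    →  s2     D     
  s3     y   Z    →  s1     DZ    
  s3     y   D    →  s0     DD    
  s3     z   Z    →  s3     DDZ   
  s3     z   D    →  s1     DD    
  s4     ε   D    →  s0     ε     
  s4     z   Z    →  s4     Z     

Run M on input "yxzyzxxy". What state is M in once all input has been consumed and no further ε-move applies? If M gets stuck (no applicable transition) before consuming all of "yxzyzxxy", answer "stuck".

(s0, yxzyzxxy, Z) ⊢ (s2, xzyzxxy, DZ) ⊢ (s3, zyzxxy, Z) ⊢ (s3, yzxxy, DDZ) ⊢ (s0, zxxy, DDDZ)
No transition for (s0, z, top D); M blocks with input zxxy remaining.

stuck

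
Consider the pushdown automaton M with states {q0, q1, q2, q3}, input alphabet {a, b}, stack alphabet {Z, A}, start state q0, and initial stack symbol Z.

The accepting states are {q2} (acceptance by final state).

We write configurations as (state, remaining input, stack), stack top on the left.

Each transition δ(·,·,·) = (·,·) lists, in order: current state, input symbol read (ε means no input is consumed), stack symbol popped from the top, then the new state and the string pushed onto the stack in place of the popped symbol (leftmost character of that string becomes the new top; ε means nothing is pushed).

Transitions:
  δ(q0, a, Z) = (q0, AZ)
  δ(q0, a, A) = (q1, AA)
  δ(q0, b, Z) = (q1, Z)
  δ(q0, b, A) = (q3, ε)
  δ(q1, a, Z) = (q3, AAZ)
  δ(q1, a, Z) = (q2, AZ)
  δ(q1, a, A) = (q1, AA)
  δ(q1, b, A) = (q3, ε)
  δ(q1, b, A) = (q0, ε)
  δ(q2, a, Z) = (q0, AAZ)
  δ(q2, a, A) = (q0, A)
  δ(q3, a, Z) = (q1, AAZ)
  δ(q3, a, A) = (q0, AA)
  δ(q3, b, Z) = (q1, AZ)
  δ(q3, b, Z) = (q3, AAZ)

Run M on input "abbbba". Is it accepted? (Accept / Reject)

One accepting computation: (q0, abbbba, Z) ⊢ (q0, bbbba, AZ) ⊢ (q3, bbba, Z) ⊢ (q1, bba, AZ) ⊢ (q0, ba, Z) ⊢ (q1, a, Z) ⊢ (q2, ε, AZ)
All input consumed and state q2 ∈ F.

Accept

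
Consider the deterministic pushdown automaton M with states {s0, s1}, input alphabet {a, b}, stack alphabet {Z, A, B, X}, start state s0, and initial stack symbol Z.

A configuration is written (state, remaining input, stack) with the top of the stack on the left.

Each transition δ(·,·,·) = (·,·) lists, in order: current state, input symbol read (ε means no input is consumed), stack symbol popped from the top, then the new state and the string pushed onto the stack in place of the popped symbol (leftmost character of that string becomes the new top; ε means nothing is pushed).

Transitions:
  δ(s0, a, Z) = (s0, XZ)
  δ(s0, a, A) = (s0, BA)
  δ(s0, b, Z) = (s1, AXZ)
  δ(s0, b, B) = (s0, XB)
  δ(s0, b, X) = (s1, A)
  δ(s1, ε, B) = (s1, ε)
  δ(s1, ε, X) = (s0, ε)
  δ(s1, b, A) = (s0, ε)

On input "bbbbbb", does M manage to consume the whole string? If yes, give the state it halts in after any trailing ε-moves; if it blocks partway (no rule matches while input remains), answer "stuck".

(s0, bbbbbb, Z) ⊢ (s1, bbbbb, AXZ) ⊢ (s0, bbbb, XZ) ⊢ (s1, bbb, AZ) ⊢ (s0, bb, Z) ⊢ (s1, b, AXZ) ⊢ (s0, ε, XZ)
All input consumed; M is in state s0.

s0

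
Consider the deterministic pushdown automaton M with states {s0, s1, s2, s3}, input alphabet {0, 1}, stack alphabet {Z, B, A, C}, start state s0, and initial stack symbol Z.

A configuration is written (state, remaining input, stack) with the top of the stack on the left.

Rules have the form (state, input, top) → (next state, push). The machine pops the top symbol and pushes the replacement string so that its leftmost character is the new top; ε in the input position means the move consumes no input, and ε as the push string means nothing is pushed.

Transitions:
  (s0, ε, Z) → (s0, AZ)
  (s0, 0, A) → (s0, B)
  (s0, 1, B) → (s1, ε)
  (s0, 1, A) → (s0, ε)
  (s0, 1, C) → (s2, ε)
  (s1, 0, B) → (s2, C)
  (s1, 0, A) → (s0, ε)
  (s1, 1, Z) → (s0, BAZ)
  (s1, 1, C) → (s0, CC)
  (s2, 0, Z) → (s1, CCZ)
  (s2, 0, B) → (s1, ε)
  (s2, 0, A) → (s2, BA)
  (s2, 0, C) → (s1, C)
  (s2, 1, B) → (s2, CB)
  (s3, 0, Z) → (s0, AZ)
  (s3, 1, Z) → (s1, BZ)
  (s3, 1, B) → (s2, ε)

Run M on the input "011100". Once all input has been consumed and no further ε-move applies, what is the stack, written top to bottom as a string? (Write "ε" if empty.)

BZ

(s0, 011100, Z) ⊢ (s0, 011100, AZ) ⊢ (s0, 11100, BZ) ⊢ (s1, 1100, Z) ⊢ (s0, 100, BAZ) ⊢ (s1, 00, AZ) ⊢ (s0, 0, Z) ⊢ (s0, 0, AZ) ⊢ (s0, ε, BZ)
All input consumed in state s0 with stack BZ.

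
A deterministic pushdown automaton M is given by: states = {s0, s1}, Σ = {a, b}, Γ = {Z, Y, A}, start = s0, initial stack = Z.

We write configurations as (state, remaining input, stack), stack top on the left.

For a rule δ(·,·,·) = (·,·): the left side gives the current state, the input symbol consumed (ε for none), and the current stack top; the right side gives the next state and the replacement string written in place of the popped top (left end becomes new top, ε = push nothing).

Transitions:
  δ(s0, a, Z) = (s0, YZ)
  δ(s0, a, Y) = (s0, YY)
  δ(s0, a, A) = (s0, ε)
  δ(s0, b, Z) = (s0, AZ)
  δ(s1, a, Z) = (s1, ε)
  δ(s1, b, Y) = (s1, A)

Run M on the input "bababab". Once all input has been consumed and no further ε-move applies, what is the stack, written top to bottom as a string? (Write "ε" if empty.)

(s0, bababab, Z) ⊢ (s0, ababab, AZ) ⊢ (s0, babab, Z) ⊢ (s0, abab, AZ) ⊢ (s0, bab, Z) ⊢ (s0, ab, AZ) ⊢ (s0, b, Z) ⊢ (s0, ε, AZ)
All input consumed in state s0 with stack AZ.

AZ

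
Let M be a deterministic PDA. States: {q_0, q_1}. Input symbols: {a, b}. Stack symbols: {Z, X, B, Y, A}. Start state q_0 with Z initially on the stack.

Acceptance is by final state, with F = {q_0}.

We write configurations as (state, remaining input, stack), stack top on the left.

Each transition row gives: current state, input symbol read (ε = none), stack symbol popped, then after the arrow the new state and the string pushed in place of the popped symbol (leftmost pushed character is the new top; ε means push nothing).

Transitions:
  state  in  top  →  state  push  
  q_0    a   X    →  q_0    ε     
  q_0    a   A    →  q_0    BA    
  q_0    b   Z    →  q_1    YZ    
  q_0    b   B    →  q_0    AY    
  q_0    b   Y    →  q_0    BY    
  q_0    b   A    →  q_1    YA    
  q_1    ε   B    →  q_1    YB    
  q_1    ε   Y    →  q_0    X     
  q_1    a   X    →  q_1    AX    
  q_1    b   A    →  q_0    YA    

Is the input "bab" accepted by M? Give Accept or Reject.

Accept

(q_0, bab, Z)
  read b, top Z: go to q_1, push YZ → (q_1, ab, YZ)
  ε-move, top Y: go to q_0, push X → (q_0, ab, XZ)
  read a, top X: go to q_0, push ε → (q_0, b, Z)
  read b, top Z: go to q_1, push YZ → (q_1, ε, YZ)
  ε-move, top Y: go to q_0, push X → (q_0, ε, XZ)
All input consumed; state q_0 ∈ F.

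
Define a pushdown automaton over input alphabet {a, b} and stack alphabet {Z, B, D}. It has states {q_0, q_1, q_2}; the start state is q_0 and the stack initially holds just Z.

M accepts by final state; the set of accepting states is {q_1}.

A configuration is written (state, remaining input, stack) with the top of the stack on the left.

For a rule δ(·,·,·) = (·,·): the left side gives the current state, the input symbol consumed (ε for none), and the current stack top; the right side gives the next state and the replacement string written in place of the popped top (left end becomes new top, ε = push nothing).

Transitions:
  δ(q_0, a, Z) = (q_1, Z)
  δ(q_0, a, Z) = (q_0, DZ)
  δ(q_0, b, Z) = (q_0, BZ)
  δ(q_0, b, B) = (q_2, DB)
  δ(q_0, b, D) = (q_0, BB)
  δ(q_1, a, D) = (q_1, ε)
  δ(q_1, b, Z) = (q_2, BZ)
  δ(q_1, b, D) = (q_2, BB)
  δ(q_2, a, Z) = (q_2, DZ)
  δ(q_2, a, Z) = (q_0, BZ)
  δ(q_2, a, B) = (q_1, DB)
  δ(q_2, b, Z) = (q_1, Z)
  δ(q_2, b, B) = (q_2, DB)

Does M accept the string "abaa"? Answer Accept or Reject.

One accepting computation: (q_0, abaa, Z) ⊢ (q_1, baa, Z) ⊢ (q_2, aa, BZ) ⊢ (q_1, a, DBZ) ⊢ (q_1, ε, BZ)
All input consumed and state q_1 ∈ F.

Accept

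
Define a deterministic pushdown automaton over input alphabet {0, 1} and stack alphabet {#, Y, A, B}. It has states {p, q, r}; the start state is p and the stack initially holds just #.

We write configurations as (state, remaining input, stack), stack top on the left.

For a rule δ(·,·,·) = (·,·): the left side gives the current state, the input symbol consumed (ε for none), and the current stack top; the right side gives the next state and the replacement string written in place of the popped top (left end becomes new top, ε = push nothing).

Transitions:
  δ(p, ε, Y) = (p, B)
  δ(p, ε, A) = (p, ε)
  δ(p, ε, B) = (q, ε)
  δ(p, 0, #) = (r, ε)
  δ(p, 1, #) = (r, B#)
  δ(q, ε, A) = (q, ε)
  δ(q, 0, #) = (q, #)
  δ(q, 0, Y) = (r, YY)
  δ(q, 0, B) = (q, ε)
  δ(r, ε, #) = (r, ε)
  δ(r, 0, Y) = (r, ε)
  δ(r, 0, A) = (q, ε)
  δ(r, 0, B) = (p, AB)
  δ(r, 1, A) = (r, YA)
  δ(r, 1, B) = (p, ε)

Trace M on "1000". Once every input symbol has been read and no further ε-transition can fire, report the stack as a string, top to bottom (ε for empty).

(p, 1000, #)
  read 1, top #: go to r, push B# → (r, 000, B#)
  read 0, top B: go to p, push AB → (p, 00, AB#)
  ε-move, top A: go to p, push ε → (p, 00, B#)
  ε-move, top B: go to q, push ε → (q, 00, #)
  read 0, top #: go to q, push # → (q, 0, #)
  read 0, top #: go to q, push # → (q, ε, #)
All input consumed in state q with stack #.

#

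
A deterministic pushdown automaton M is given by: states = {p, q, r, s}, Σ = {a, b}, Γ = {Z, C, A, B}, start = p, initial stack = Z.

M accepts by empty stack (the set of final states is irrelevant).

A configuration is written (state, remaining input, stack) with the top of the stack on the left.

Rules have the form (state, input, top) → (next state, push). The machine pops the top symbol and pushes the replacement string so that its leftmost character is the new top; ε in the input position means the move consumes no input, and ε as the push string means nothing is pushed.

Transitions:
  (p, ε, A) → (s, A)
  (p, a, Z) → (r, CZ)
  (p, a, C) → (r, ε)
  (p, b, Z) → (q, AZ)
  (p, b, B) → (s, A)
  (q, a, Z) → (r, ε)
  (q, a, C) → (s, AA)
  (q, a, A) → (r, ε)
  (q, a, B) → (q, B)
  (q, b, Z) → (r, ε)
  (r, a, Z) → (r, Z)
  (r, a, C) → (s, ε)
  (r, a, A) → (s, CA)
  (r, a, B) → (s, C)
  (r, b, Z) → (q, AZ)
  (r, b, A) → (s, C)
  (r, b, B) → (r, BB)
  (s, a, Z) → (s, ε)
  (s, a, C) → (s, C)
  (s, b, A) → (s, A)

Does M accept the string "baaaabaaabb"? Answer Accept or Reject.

Reject

(p, baaaabaaabb, Z)
  read b, top Z: go to q, push AZ → (q, aaaabaaabb, AZ)
  read a, top A: go to r, push ε → (r, aaabaaabb, Z)
  read a, top Z: go to r, push Z → (r, aabaaabb, Z)
  read a, top Z: go to r, push Z → (r, abaaabb, Z)
  read a, top Z: go to r, push Z → (r, baaabb, Z)
  read b, top Z: go to q, push AZ → (q, aaabb, AZ)
  read a, top A: go to r, push ε → (r, aabb, Z)
  read a, top Z: go to r, push Z → (r, abb, Z)
  read a, top Z: go to r, push Z → (r, bb, Z)
  read b, top Z: go to q, push AZ → (q, b, AZ)
No transition applies at (q, b, AZ); input not fully consumed.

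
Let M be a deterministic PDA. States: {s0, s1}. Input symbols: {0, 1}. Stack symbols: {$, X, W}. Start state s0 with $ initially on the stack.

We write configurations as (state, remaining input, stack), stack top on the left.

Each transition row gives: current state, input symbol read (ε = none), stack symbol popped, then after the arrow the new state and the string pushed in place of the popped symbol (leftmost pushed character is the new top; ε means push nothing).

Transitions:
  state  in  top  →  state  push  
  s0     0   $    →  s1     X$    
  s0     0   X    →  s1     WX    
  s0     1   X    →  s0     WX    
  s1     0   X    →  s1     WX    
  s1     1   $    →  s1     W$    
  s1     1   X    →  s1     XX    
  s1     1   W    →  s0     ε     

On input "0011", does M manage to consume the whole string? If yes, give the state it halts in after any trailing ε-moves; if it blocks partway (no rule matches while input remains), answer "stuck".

s0

(s0, 0011, $) ⊢ (s1, 011, X$) ⊢ (s1, 11, WX$) ⊢ (s0, 1, X$) ⊢ (s0, ε, WX$)
All input consumed; M is in state s0.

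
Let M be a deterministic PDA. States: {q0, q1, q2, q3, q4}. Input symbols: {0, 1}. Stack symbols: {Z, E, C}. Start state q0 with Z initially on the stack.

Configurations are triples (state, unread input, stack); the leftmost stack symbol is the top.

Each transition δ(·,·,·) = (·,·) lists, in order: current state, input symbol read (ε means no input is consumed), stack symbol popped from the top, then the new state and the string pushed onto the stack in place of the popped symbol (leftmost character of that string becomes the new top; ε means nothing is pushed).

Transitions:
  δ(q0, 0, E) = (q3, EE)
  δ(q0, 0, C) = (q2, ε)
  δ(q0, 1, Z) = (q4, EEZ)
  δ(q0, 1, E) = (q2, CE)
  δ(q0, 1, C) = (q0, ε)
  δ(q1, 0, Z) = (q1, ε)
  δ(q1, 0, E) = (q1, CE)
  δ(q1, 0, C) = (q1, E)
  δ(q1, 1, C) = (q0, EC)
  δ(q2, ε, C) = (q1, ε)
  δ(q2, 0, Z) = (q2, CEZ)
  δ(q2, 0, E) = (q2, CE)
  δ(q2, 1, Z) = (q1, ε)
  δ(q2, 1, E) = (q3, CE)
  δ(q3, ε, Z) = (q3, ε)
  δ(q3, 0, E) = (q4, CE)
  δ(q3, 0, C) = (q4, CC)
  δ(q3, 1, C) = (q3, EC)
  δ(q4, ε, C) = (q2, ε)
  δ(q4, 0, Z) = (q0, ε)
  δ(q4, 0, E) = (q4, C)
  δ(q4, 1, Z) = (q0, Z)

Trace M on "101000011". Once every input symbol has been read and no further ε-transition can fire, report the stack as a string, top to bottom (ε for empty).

(q0, 101000011, Z)
  read 1, top Z: go to q4, push EEZ → (q4, 01000011, EEZ)
  read 0, top E: go to q4, push C → (q4, 1000011, CEZ)
  ε-move, top C: go to q2, push ε → (q2, 1000011, EZ)
  read 1, top E: go to q3, push CE → (q3, 000011, CEZ)
  read 0, top C: go to q4, push CC → (q4, 00011, CCEZ)
  ε-move, top C: go to q2, push ε → (q2, 00011, CEZ)
  ε-move, top C: go to q1, push ε → (q1, 00011, EZ)
  read 0, top E: go to q1, push CE → (q1, 0011, CEZ)
  read 0, top C: go to q1, push E → (q1, 011, EEZ)
  read 0, top E: go to q1, push CE → (q1, 11, CEEZ)
  read 1, top C: go to q0, push EC → (q0, 1, ECEEZ)
  read 1, top E: go to q2, push CE → (q2, ε, CECEEZ)
  ε-move, top C: go to q1, push ε → (q1, ε, ECEEZ)
All input consumed in state q1 with stack ECEEZ.

ECEEZ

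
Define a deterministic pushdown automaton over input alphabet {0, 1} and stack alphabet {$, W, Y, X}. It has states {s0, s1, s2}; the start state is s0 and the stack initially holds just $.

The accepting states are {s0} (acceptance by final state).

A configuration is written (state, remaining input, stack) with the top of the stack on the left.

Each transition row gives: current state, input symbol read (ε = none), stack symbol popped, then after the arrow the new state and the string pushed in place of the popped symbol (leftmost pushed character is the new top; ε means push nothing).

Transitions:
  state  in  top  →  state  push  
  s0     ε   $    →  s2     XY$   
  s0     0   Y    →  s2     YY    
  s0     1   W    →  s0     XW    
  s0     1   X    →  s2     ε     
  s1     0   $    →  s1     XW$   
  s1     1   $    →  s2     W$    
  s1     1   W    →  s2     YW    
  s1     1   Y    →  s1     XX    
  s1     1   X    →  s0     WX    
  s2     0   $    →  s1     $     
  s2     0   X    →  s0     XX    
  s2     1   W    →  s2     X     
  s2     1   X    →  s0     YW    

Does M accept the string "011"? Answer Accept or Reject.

Accept

(s0, 011, $) ⊢ (s2, 011, XY$) ⊢ (s0, 11, XXY$) ⊢ (s2, 1, XY$) ⊢ (s0, ε, YWY$)
All input consumed; state s0 ∈ F.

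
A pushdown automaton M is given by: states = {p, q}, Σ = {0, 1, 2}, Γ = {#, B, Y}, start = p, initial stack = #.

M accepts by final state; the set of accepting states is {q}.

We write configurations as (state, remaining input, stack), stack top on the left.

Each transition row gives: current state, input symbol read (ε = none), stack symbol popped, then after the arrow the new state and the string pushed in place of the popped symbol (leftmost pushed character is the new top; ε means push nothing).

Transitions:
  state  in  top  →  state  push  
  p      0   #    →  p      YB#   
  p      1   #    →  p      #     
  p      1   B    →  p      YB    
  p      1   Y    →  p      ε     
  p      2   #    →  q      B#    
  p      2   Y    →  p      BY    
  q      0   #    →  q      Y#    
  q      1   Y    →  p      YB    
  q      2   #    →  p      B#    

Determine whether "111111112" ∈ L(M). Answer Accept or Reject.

Accept

One accepting computation: (p, 111111112, #) ⊢ (p, 11111112, #) ⊢ (p, 1111112, #) ⊢ (p, 111112, #) ⊢ (p, 11112, #) ⊢ (p, 1112, #) ⊢ (p, 112, #) ⊢ (p, 12, #) ⊢ (p, 2, #) ⊢ (q, ε, B#)
All input consumed and state q ∈ F.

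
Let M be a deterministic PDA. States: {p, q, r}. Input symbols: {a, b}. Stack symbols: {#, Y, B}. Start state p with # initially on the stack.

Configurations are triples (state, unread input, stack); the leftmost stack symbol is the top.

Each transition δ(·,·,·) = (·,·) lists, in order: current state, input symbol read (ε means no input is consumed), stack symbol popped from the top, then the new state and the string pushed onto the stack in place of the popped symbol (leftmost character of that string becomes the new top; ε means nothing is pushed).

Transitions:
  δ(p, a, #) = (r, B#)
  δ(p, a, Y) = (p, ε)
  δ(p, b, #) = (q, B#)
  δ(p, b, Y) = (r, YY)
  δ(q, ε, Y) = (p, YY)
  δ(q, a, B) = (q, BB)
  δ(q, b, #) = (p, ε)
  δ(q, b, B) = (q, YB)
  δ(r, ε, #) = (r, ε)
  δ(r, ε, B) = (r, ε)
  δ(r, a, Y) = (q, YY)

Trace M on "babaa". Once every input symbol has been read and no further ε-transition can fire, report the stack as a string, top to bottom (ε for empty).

BB#

(p, babaa, #)
  read b, top #: go to q, push B# → (q, abaa, B#)
  read a, top B: go to q, push BB → (q, baa, BB#)
  read b, top B: go to q, push YB → (q, aa, YBB#)
  ε-move, top Y: go to p, push YY → (p, aa, YYBB#)
  read a, top Y: go to p, push ε → (p, a, YBB#)
  read a, top Y: go to p, push ε → (p, ε, BB#)
All input consumed in state p with stack BB#.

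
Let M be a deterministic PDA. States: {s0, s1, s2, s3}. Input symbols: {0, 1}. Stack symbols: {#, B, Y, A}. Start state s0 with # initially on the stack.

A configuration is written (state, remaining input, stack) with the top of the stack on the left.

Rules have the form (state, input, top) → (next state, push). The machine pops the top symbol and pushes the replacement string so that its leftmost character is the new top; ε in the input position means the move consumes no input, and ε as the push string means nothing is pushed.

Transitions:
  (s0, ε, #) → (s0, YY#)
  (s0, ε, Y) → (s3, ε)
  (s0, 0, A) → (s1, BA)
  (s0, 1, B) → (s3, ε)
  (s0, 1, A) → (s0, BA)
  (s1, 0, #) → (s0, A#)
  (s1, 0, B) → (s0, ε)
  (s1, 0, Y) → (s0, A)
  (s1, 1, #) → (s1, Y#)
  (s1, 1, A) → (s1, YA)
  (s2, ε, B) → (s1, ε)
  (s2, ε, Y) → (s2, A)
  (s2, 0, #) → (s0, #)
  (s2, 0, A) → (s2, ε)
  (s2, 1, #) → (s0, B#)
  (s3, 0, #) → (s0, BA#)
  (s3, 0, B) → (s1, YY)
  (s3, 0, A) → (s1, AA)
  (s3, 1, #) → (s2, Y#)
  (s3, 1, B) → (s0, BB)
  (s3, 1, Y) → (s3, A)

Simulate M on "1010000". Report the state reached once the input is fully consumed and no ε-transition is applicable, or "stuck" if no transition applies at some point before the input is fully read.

s1

(s0, 1010000, #)
  ε-move, top #: go to s0, push YY# → (s0, 1010000, YY#)
  ε-move, top Y: go to s3, push ε → (s3, 1010000, Y#)
  read 1, top Y: go to s3, push A → (s3, 010000, A#)
  read 0, top A: go to s1, push AA → (s1, 10000, AA#)
  read 1, top A: go to s1, push YA → (s1, 0000, YAA#)
  read 0, top Y: go to s0, push A → (s0, 000, AAA#)
  read 0, top A: go to s1, push BA → (s1, 00, BAAA#)
  read 0, top B: go to s0, push ε → (s0, 0, AAA#)
  read 0, top A: go to s1, push BA → (s1, ε, BAAA#)
All input consumed; M is in state s1.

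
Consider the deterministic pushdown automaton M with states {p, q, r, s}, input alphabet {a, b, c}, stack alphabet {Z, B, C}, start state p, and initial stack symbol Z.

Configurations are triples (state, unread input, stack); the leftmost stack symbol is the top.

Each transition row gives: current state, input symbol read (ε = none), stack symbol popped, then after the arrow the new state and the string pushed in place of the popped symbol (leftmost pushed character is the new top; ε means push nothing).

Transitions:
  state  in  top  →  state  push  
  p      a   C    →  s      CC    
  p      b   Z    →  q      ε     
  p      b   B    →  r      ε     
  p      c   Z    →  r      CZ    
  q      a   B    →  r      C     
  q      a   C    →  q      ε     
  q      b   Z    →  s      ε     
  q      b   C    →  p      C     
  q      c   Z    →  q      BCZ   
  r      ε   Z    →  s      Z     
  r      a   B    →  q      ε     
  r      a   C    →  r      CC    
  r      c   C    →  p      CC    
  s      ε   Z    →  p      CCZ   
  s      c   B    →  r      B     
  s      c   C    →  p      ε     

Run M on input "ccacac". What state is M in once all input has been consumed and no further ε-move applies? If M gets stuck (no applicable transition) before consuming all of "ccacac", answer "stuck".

p

(p, ccacac, Z)
  read c, top Z: go to r, push CZ → (r, cacac, CZ)
  read c, top C: go to p, push CC → (p, acac, CCZ)
  read a, top C: go to s, push CC → (s, cac, CCCZ)
  read c, top C: go to p, push ε → (p, ac, CCZ)
  read a, top C: go to s, push CC → (s, c, CCCZ)
  read c, top C: go to p, push ε → (p, ε, CCZ)
All input consumed; M is in state p.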